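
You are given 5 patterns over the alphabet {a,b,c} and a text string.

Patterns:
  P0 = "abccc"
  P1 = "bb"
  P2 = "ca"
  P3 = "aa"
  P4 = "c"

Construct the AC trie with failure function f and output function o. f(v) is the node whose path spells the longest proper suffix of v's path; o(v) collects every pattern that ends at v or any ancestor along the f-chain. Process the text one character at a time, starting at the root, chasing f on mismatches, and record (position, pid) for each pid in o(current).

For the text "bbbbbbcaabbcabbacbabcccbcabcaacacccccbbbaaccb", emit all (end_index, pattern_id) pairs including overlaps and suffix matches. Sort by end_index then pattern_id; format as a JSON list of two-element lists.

Build automaton:
Trie nodes:
  n0 'ε': a→1 b→6 c→8
  n1 'a': a→10 b→2
  n2 'ab': c→3
  n3 'abc': c→4
  n4 'abcc': c→5
  n5 'abccc': ·  [P0 ends]
  n6 'b': b→7
  n7 'bb': ·  [P1 ends]
  n8 'c': a→9  [P4 ends]
  n9 'ca': ·  [P2 ends]
  n10 'aa': ·  [P3 ends]

Failure links (BFS by depth):
  fail(1) 'a': from fail(0)=0 chase 'a': 0 ⇒ 0;  out=∅∪out(0)=∅
  fail(6) 'b': from fail(0)=0 chase 'b': 0 ⇒ 0;  out=∅∪out(0)=∅
  fail(8) 'c': from fail(0)=0 chase 'c': 0 ⇒ 0;  out={4}∪out(0)={4}
  fail(2) 'ab': from fail(1)=0 chase 'b': 0 ⇒ 6;  out=∅∪out(6)=∅
  fail(7) 'bb': from fail(6)=0 chase 'b': 0 ⇒ 6;  out={1}∪out(6)={1}
  fail(9) 'ca': from fail(8)=0 chase 'a': 0 ⇒ 1;  out={2}∪out(1)={2}
  fail(10) 'aa': from fail(1)=0 chase 'a': 0 ⇒ 1;  out={3}∪out(1)={3}
  fail(3) 'abc': from fail(2)=6 chase 'c': 6→0 ⇒ 8;  out=∅∪out(8)={4}
  fail(4) 'abcc': from fail(3)=8 chase 'c': 8→0 ⇒ 8;  out=∅∪out(8)={4}
  fail(5) 'abccc': from fail(4)=8 chase 'c': 8→0 ⇒ 8;  out={0}∪out(8)={0,4}

Scan:
pos 0 'b': at 6
pos 1 'b': at 7  emit P1@[0:1]
pos 2 'b': at 7 ·f  emit P1@[1:2]
pos 3 'b': at 7 ·f  emit P1@[2:3]
pos 4 'b': at 7 ·f  emit P1@[3:4]
pos 5 'b': at 7 ·f  emit P1@[4:5]
pos 6 'c': at 8 ·f  emit P4@[6:6]
pos 7 'a': at 9  emit P2@[6:7]
pos 8 'a': at 10 ·f  emit P3@[7:8]
pos 9 'b': at 2 ·f
pos 10 'b': at 7 ·f  emit P1@[9:10]
pos 11 'c': at 8 ·f  emit P4@[11:11]
pos 12 'a': at 9  emit P2@[11:12]
pos 13 'b': at 2 ·f
pos 14 'b': at 7 ·f  emit P1@[13:14]
pos 15 'a': at 1 ·f
pos 16 'c': at 8 ·f  emit P4@[16:16]
pos 17 'b': at 6 ·f
pos 18 'a': at 1 ·f
pos 19 'b': at 2
pos 20 'c': at 3  emit P4@[20:20]
pos 21 'c': at 4  emit P4@[21:21]
pos 22 'c': at 5  emit P0@[18:22],P4@[22:22]
pos 23 'b': at 6 ·f
pos 24 'c': at 8 ·f  emit P4@[24:24]
pos 25 'a': at 9  emit P2@[24:25]
pos 26 'b': at 2 ·f
pos 27 'c': at 3  emit P4@[27:27]
pos 28 'a': at 9 ·f  emit P2@[27:28]
pos 29 'a': at 10 ·f  emit P3@[28:29]
pos 30 'c': at 8 ·f  emit P4@[30:30]
pos 31 'a': at 9  emit P2@[30:31]
pos 32 'c': at 8 ·f  emit P4@[32:32]
pos 33 'c': at 8 ·f  emit P4@[33:33]
pos 34 'c': at 8 ·f  emit P4@[34:34]
pos 35 'c': at 8 ·f  emit P4@[35:35]
pos 36 'c': at 8 ·f  emit P4@[36:36]
pos 37 'b': at 6 ·f
pos 38 'b': at 7  emit P1@[37:38]
pos 39 'b': at 7 ·f  emit P1@[38:39]
pos 40 'a': at 1 ·f
pos 41 'a': at 10  emit P3@[40:41]
pos 42 'c': at 8 ·f  emit P4@[42:42]
pos 43 'c': at 8 ·f  emit P4@[43:43]
pos 44 'b': at 6 ·f

Result: [[1,1],[2,1],[3,1],[4,1],[5,1],[6,4],[7,2],[8,3],[10,1],[11,4],[12,2],[14,1],[16,4],[20,4],[21,4],[22,0],[22,4],[24,4],[25,2],[27,4],[28,2],[29,3],[30,4],[31,2],[32,4],[33,4],[34,4],[35,4],[36,4],[38,1],[39,1],[41,3],[42,4],[43,4]]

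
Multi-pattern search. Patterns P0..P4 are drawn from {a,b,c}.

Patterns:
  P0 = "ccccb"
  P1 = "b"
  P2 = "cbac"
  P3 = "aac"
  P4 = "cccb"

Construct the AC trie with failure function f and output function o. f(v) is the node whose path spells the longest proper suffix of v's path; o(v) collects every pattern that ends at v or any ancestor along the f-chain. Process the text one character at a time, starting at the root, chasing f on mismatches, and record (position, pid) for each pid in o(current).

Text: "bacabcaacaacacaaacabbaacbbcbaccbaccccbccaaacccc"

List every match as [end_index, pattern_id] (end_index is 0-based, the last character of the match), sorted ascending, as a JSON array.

Construct AC machine:
Trie nodes:
  n0 'ε': a→10 b→6 c→1
  n1 'c': b→7 c→2
  n2 'cc': c→3
  n3 'ccc': b→13 c→4
  n4 'cccc': b→5
  n5 'ccccb': ·  ←P0
  n6 'b': ·  ←P1
  n7 'cb': a→8
  n8 'cba': c→9
  n9 'cbac': ·  ←P2
  n10 'a': a→11
  n11 'aa': c→12
  n12 'aac': ·  ←P3
  n13 'cccb': ·  ←P4

BFS fail/out derivation:
  fail(1) 'c': from fail(0)=0 chase 'c': 0 ⇒ 0;  out=∅∪out(0)=∅
  fail(6) 'b': from fail(0)=0 chase 'b': 0 ⇒ 0;  out={1}∪out(0)={1}
  fail(10) 'a': from fail(0)=0 chase 'a': 0 ⇒ 0;  out=∅∪out(0)=∅
  fail(2) 'cc': from fail(1)=0 chase 'c': 0 ⇒ 1;  out=∅∪out(1)=∅
  fail(7) 'cb': from fail(1)=0 chase 'b': 0 ⇒ 6;  out=∅∪out(6)={1}
  fail(11) 'aa': from fail(10)=0 chase 'a': 0 ⇒ 10;  out=∅∪out(10)=∅
  fail(3) 'ccc': from fail(2)=1 chase 'c': 1 ⇒ 2;  out=∅∪out(2)=∅
  fail(8) 'cba': from fail(7)=6 chase 'a': 6→0 ⇒ 10;  out=∅∪out(10)=∅
  fail(12) 'aac': from fail(11)=10 chase 'c': 10→0 ⇒ 1;  out={3}∪out(1)={3}
  fail(4) 'cccc': from fail(3)=2 chase 'c': 2 ⇒ 3;  out=∅∪out(3)=∅
  fail(9) 'cbac': from fail(8)=10 chase 'c': 10→0 ⇒ 1;  out={2}∪out(1)={2}
  fail(13) 'cccb': from fail(3)=2 chase 'b': 2→1 ⇒ 7;  out={4}∪out(7)={1,4}
  fail(5) 'ccccb': from fail(4)=3 chase 'b': 3 ⇒ 13;  out={0}∪out(13)={0,1,4}

Run:
[0] read 'b'  n0⇒n6  → match P1@[0:0]
[1] read 'a'  n6⇒n10 (fail-walked)
[2] read 'c'  n10⇒n1 (fail-walked)
[3] read 'a'  n1⇒n10 (fail-walked)
[4] read 'b'  n10⇒n6 (fail-walked)  → match P1@[4:4]
[5] read 'c'  n6⇒n1 (fail-walked)
[6] read 'a'  n1⇒n10 (fail-walked)
[7] read 'a'  n10⇒n11
[8] read 'c'  n11⇒n12  → match P3@[6:8]
[9] read 'a'  n12⇒n10 (fail-walked)
[10] read 'a'  n10⇒n11
[11] read 'c'  n11⇒n12  → match P3@[9:11]
[12] read 'a'  n12⇒n10 (fail-walked)
[13] read 'c'  n10⇒n1 (fail-walked)
[14] read 'a'  n1⇒n10 (fail-walked)
[15] read 'a'  n10⇒n11
[16] read 'a'  n11⇒n11 (fail-walked)
[17] read 'c'  n11⇒n12  → match P3@[15:17]
[18] read 'a'  n12⇒n10 (fail-walked)
[19] read 'b'  n10⇒n6 (fail-walked)  → match P1@[19:19]
[20] read 'b'  n6⇒n6 (fail-walked)  → match P1@[20:20]
[21] read 'a'  n6⇒n10 (fail-walked)
[22] read 'a'  n10⇒n11
[23] read 'c'  n11⇒n12  → match P3@[21:23]
[24] read 'b'  n12⇒n7 (fail-walked)  → match P1@[24:24]
[25] read 'b'  n7⇒n6 (fail-walked)  → match P1@[25:25]
[26] read 'c'  n6⇒n1 (fail-walked)
[27] read 'b'  n1⇒n7  → match P1@[27:27]
[28] read 'a'  n7⇒n8
[29] read 'c'  n8⇒n9  → match P2@[26:29]
[30] read 'c'  n9⇒n2 (fail-walked)
[31] read 'b'  n2⇒n7 (fail-walked)  → match P1@[31:31]
[32] read 'a'  n7⇒n8
[33] read 'c'  n8⇒n9  → match P2@[30:33]
[34] read 'c'  n9⇒n2 (fail-walked)
[35] read 'c'  n2⇒n3
[36] read 'c'  n3⇒n4
[37] read 'b'  n4⇒n5  → match P0@[33:37],P1@[37:37],P4@[34:37]
[38] read 'c'  n5⇒n1 (fail-walked)
[39] read 'c'  n1⇒n2
[40] read 'a'  n2⇒n10 (fail-walked)
[41] read 'a'  n10⇒n11
[42] read 'a'  n11⇒n11 (fail-walked)
[43] read 'c'  n11⇒n12  → match P3@[41:43]
[44] read 'c'  n12⇒n2 (fail-walked)
[45] read 'c'  n2⇒n3
[46] read 'c'  n3⇒n4

Matches: [[0,1],[4,1],[8,3],[11,3],[17,3],[19,1],[20,1],[23,3],[24,1],[25,1],[27,1],[29,2],[31,1],[33,2],[37,0],[37,1],[37,4],[43,3]]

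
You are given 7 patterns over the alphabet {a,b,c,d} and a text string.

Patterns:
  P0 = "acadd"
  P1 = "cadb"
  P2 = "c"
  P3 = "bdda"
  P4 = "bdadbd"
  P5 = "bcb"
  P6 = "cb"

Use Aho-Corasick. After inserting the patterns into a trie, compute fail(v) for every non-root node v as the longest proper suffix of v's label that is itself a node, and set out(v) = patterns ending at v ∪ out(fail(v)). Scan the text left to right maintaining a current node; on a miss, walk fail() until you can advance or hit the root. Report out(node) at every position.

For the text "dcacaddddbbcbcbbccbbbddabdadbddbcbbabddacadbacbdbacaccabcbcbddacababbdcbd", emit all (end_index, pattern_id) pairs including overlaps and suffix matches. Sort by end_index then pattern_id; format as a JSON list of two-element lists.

Build automaton:
Trie nodes:
  n0 'ε': a→1 b→10 c→6
  n1 'a': c→2
  n2 'ac': a→3
  n3 'aca': d→4
  n4 'acad': d→5
  n5 'acadd': ·  [P0 ends]
  n6 'c': a→7 b→20  [P2 ends]
  n7 'ca': d→8
  n8 'cad': b→9
  n9 'cadb': ·  [P1 ends]
  n10 'b': c→18 d→11
  n11 'bd': a→14 d→12
  n12 'bdd': a→13
  n13 'bdda': ·  [P3 ends]
  n14 'bda': d→15
  n15 'bdad': b→16
  n16 'bdadb': d→17
  n17 'bdadbd': ·  [P4 ends]
  n18 'bc': b→19
  n19 'bcb': ·  [P5 ends]
  n20 'cb': ·  [P6 ends]

BFS fail/out derivation:
  n1('a'): parent n0 fail=0; on 'a' 0 → fail=0;  out ∅∪∅=∅
  n6('c'): parent n0 fail=0; on 'c' 0 → fail=0;  out {2}∪∅={2}
  n10('b'): parent n0 fail=0; on 'b' 0 → fail=0;  out ∅∪∅=∅
  n2('ac'): parent n1 fail=0; on 'c' 0 → fail=6;  out ∅∪{2}={2}
  n7('ca'): parent n6 fail=0; on 'a' 0 → fail=1;  out ∅∪∅=∅
  n11('bd'): parent n10 fail=0; on 'd' 0 → fail=0;  out ∅∪∅=∅
  n18('bc'): parent n10 fail=0; on 'c' 0 → fail=6;  out ∅∪{2}={2}
  n20('cb'): parent n6 fail=0; on 'b' 0 → fail=10;  out {6}∪∅={6}
  n3('aca'): parent n2 fail=6; on 'a' 6 → fail=7;  out ∅∪∅=∅
  n8('cad'): parent n7 fail=1; on 'd' 1→0 → fail=0;  out ∅∪∅=∅
  n12('bdd'): parent n11 fail=0; on 'd' 0 → fail=0;  out ∅∪∅=∅
  n14('bda'): parent n11 fail=0; on 'a' 0 → fail=1;  out ∅∪∅=∅
  n19('bcb'): parent n18 fail=6; on 'b' 6 → fail=20;  out {5}∪{6}={5,6}
  n4('acad'): parent n3 fail=7; on 'd' 7 → fail=8;  out ∅∪∅=∅
  n9('cadb'): parent n8 fail=0; on 'b' 0 → fail=10;  out {1}∪∅={1}
  n13('bdda'): parent n12 fail=0; on 'a' 0 → fail=1;  out {3}∪∅={3}
  n15('bdad'): parent n14 fail=1; on 'd' 1→0 → fail=0;  out ∅∪∅=∅
  n5('acadd'): parent n4 fail=8; on 'd' 8→0 → fail=0;  out {0}∪∅={0}
  n16('bdadb'): parent n15 fail=0; on 'b' 0 → fail=10;  out ∅∪∅=∅
  n17('bdadbd'): parent n16 fail=10; on 'd' 10 → fail=11;  out {4}∪∅={4}

Scan:
i=0 'd': node 0→0
i=1 'c': node 0→6  emit P2@[1:1]
i=2 'a': node 6→7
i=3 'c': node 7→2 (via fail)  emit P2@[3:3]
i=4 'a': node 2→3
i=5 'd': node 3→4
i=6 'd': node 4→5  emit P0@[2:6]
i=7 'd': node 5→0 (via fail)
i=8 'd': node 0→0
i=9 'b': node 0→10
i=10 'b': node 10→10 (via fail)
i=11 'c': node 10→18  emit P2@[11:11]
i=12 'b': node 18→19  emit P5@[10:12],P6@[11:12]
i=13 'c': node 19→18 (via fail)  emit P2@[13:13]
i=14 'b': node 18→19  emit P5@[12:14],P6@[13:14]
i=15 'b': node 19→10 (via fail)
i=16 'c': node 10→18  emit P2@[16:16]
i=17 'c': node 18→6 (via fail)  emit P2@[17:17]
i=18 'b': node 6→20  emit P6@[17:18]
i=19 'b': node 20→10 (via fail)
i=20 'b': node 10→10 (via fail)
i=21 'd': node 10→11
i=22 'd': node 11→12
i=23 'a': node 12→13  emit P3@[20:23]
i=24 'b': node 13→10 (via fail)
i=25 'd': node 10→11
i=26 'a': node 11→14
i=27 'd': node 14→15
i=28 'b': node 15→16
i=29 'd': node 16→17  emit P4@[24:29]
i=30 'd': node 17→12 (via fail)
i=31 'b': node 12→10 (via fail)
i=32 'c': node 10→18  emit P2@[32:32]
i=33 'b': node 18→19  emit P5@[31:33],P6@[32:33]
i=34 'b': node 19→10 (via fail)
i=35 'a': node 10→1 (via fail)
i=36 'b': node 1→10 (via fail)
i=37 'd': node 10→11
i=38 'd': node 11→12
i=39 'a': node 12→13  emit P3@[36:39]
i=40 'c': node 13→2 (via fail)  emit P2@[40:40]
i=41 'a': node 2→3
i=42 'd': node 3→4
i=43 'b': node 4→9 (via fail)  emit P1@[40:43]
i=44 'a': node 9→1 (via fail)
i=45 'c': node 1→2  emit P2@[45:45]
i=46 'b': node 2→20 (via fail)  emit P6@[45:46]
i=47 'd': node 20→11 (via fail)
i=48 'b': node 11→10 (via fail)
i=49 'a': node 10→1 (via fail)
i=50 'c': node 1→2  emit P2@[50:50]
i=51 'a': node 2→3
i=52 'c': node 3→2 (via fail)  emit P2@[52:52]
i=53 'c': node 2→6 (via fail)  emit P2@[53:53]
i=54 'a': node 6→7
i=55 'b': node 7→10 (via fail)
i=56 'c': node 10→18  emit P2@[56:56]
i=57 'b': node 18→19  emit P5@[55:57],P6@[56:57]
i=58 'c': node 19→18 (via fail)  emit P2@[58:58]
i=59 'b': node 18→19  emit P5@[57:59],P6@[58:59]
i=60 'd': node 19→11 (via fail)
i=61 'd': node 11→12
i=62 'a': node 12→13  emit P3@[59:62]
i=63 'c': node 13→2 (via fail)  emit P2@[63:63]
i=64 'a': node 2→3
i=65 'b': node 3→10 (via fail)
i=66 'a': node 10→1 (via fail)
i=67 'b': node 1→10 (via fail)
i=68 'b': node 10→10 (via fail)
i=69 'd': node 10→11
i=70 'c': node 11→6 (via fail)  emit P2@[70:70]
i=71 'b': node 6→20  emit P6@[70:71]
i=72 'd': node 20→11 (via fail)

Matches: [[1,2],[3,2],[6,0],[11,2],[12,5],[12,6],[13,2],[14,5],[14,6],[16,2],[17,2],[18,6],[23,3],[29,4],[32,2],[33,5],[33,6],[39,3],[40,2],[43,1],[45,2],[46,6],[50,2],[52,2],[53,2],[56,2],[57,5],[57,6],[58,2],[59,5],[59,6],[62,3],[63,2],[70,2],[71,6]]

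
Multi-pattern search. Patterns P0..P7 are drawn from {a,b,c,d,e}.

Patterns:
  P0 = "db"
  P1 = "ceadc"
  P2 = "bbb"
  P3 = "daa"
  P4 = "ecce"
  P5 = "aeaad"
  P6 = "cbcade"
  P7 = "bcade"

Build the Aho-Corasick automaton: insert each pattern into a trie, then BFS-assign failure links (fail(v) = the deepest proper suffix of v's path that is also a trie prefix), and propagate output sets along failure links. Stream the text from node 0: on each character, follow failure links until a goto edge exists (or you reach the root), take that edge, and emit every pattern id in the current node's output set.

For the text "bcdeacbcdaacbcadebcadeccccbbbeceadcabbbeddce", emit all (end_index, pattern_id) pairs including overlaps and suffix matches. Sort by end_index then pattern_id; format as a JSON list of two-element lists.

Build automaton:
Trie nodes:
  0='ε' goto a→17 b→8 c→3 d→1 e→13
  1='d' goto a→11 b→2
  2='db' goto ·  [P0 ends]
  3='c' goto b→22 e→4
  4='ce' goto a→5
  5='cea' goto d→6
  6='cead' goto c→7
  7='ceadc' goto ·  [P1 ends]
  8='b' goto b→9 c→27
  9='bb' goto b→10
  10='bbb' goto ·  [P2 ends]
  11='da' goto a→12
  12='daa' goto ·  [P3 ends]
  13='e' goto c→14
  14='ec' goto c→15
  15='ecc' goto e→16
  16='ecce' goto ·  [P4 ends]
  17='a' goto e→18
  18='ae' goto a→19
  19='aea' goto a→20
  20='aeaa' goto d→21
  21='aeaad' goto ·  [P5 ends]
  22='cb' goto c→23
  23='cbc' goto a→24
  24='cbca' goto d→25
  25='cbcad' goto e→26
  26='cbcade' goto ·  [P6 ends]
  27='bc' goto a→28
  28='bca' goto d→29
  29='bcad' goto e→30
  30='bcade' goto ·  [P7 ends]

BFS fail/out derivation:
  fail(1) 'd': from fail(0)=0 chase 'd': 0 ⇒ 0;  out=∅∪out(0)=∅
  fail(3) 'c': from fail(0)=0 chase 'c': 0 ⇒ 0;  out=∅∪out(0)=∅
  fail(8) 'b': from fail(0)=0 chase 'b': 0 ⇒ 0;  out=∅∪out(0)=∅
  fail(13) 'e': from fail(0)=0 chase 'e': 0 ⇒ 0;  out=∅∪out(0)=∅
  fail(17) 'a': from fail(0)=0 chase 'a': 0 ⇒ 0;  out=∅∪out(0)=∅
  fail(2) 'db': from fail(1)=0 chase 'b': 0 ⇒ 8;  out={0}∪out(8)={0}
  fail(4) 'ce': from fail(3)=0 chase 'e': 0 ⇒ 13;  out=∅∪out(13)=∅
  fail(9) 'bb': from fail(8)=0 chase 'b': 0 ⇒ 8;  out=∅∪out(8)=∅
  fail(11) 'da': from fail(1)=0 chase 'a': 0 ⇒ 17;  out=∅∪out(17)=∅
  fail(14) 'ec': from fail(13)=0 chase 'c': 0 ⇒ 3;  out=∅∪out(3)=∅
  fail(18) 'ae': from fail(17)=0 chase 'e': 0 ⇒ 13;  out=∅∪out(13)=∅
  fail(22) 'cb': from fail(3)=0 chase 'b': 0 ⇒ 8;  out=∅∪out(8)=∅
  fail(27) 'bc': from fail(8)=0 chase 'c': 0 ⇒ 3;  out=∅∪out(3)=∅
  fail(5) 'cea': from fail(4)=13 chase 'a': 13→0 ⇒ 17;  out=∅∪out(17)=∅
  fail(10) 'bbb': from fail(9)=8 chase 'b': 8 ⇒ 9;  out={2}∪out(9)={2}
  fail(12) 'daa': from fail(11)=17 chase 'a': 17→0 ⇒ 17;  out={3}∪out(17)={3}
  fail(15) 'ecc': from fail(14)=3 chase 'c': 3→0 ⇒ 3;  out=∅∪out(3)=∅
  fail(19) 'aea': from fail(18)=13 chase 'a': 13→0 ⇒ 17;  out=∅∪out(17)=∅
  fail(23) 'cbc': from fail(22)=8 chase 'c': 8 ⇒ 27;  out=∅∪out(27)=∅
  fail(28) 'bca': from fail(27)=3 chase 'a': 3→0 ⇒ 17;  out=∅∪out(17)=∅
  fail(6) 'cead': from fail(5)=17 chase 'd': 17→0 ⇒ 1;  out=∅∪out(1)=∅
  fail(16) 'ecce': from fail(15)=3 chase 'e': 3 ⇒ 4;  out={4}∪out(4)={4}
  fail(20) 'aeaa': from fail(19)=17 chase 'a': 17→0 ⇒ 17;  out=∅∪out(17)=∅
  fail(24) 'cbca': from fail(23)=27 chase 'a': 27 ⇒ 28;  out=∅∪out(28)=∅
  fail(29) 'bcad': from fail(28)=17 chase 'd': 17→0 ⇒ 1;  out=∅∪out(1)=∅
  fail(7) 'ceadc': from fail(6)=1 chase 'c': 1→0 ⇒ 3;  out={1}∪out(3)={1}
  fail(21) 'aeaad': from fail(20)=17 chase 'd': 17→0 ⇒ 1;  out={5}∪out(1)={5}
  fail(25) 'cbcad': from fail(24)=28 chase 'd': 28 ⇒ 29;  out=∅∪out(29)=∅
  fail(30) 'bcade': from fail(29)=1 chase 'e': 1→0 ⇒ 13;  out={7}∪out(13)={7}
  fail(26) 'cbcade': from fail(25)=29 chase 'e': 29 ⇒ 30;  out={6}∪out(30)={6,7}

Run:
[0] read 'b'  n0⇒n8
[1] read 'c'  n8⇒n27
[2] read 'd'  n27⇒n1 (fail-walked)
[3] read 'e'  n1⇒n13 (fail-walked)
[4] read 'a'  n13⇒n17 (fail-walked)
[5] read 'c'  n17⇒n3 (fail-walked)
[6] read 'b'  n3⇒n22
[7] read 'c'  n22⇒n23
[8] read 'd'  n23⇒n1 (fail-walked)
[9] read 'a'  n1⇒n11
[10] read 'a'  n11⇒n12  → match P3@[8:10]
[11] read 'c'  n12⇒n3 (fail-walked)
[12] read 'b'  n3⇒n22
[13] read 'c'  n22⇒n23
[14] read 'a'  n23⇒n24
[15] read 'd'  n24⇒n25
[16] read 'e'  n25⇒n26  → match P6@[11:16],P7@[12:16]
[17] read 'b'  n26⇒n8 (fail-walked)
[18] read 'c'  n8⇒n27
[19] read 'a'  n27⇒n28
[20] read 'd'  n28⇒n29
[21] read 'e'  n29⇒n30  → match P7@[17:21]
[22] read 'c'  n30⇒n14 (fail-walked)
[23] read 'c'  n14⇒n15
[24] read 'c'  n15⇒n3 (fail-walked)
[25] read 'c'  n3⇒n3 (fail-walked)
[26] read 'b'  n3⇒n22
[27] read 'b'  n22⇒n9 (fail-walked)
[28] read 'b'  n9⇒n10  → match P2@[26:28]
[29] read 'e'  n10⇒n13 (fail-walked)
[30] read 'c'  n13⇒n14
[31] read 'e'  n14⇒n4 (fail-walked)
[32] read 'a'  n4⇒n5
[33] read 'd'  n5⇒n6
[34] read 'c'  n6⇒n7  → match P1@[30:34]
[35] read 'a'  n7⇒n17 (fail-walked)
[36] read 'b'  n17⇒n8 (fail-walked)
[37] read 'b'  n8⇒n9
[38] read 'b'  n9⇒n10  → match P2@[36:38]
[39] read 'e'  n10⇒n13 (fail-walked)
[40] read 'd'  n13⇒n1 (fail-walked)
[41] read 'd'  n1⇒n1 (fail-walked)
[42] read 'c'  n1⇒n3 (fail-walked)
[43] read 'e'  n3⇒n4

All matches (sorted): [[10,3],[16,6],[16,7],[21,7],[28,2],[34,1],[38,2]]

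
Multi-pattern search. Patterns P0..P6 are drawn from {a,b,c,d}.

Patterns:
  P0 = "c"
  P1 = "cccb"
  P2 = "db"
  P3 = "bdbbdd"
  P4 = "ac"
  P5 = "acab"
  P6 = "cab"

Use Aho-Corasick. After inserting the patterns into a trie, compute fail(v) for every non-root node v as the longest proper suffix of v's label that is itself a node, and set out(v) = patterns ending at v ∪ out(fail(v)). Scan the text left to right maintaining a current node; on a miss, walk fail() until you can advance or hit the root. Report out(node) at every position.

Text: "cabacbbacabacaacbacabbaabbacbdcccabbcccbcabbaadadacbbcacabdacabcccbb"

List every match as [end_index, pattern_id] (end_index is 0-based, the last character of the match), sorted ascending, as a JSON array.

Construct AC machine:
Trie nodes:
  0='ε' goto a→13 b→7 c→1 d→5
  1='c' goto a→17 c→2  [P0 ends]
  2='cc' goto c→3
  3='ccc' goto b→4
  4='cccb' goto ·  [P1 ends]
  5='d' goto b→6
  6='db' goto ·  [P2 ends]
  7='b' goto d→8
  8='bd' goto b→9
  9='bdb' goto b→10
  10='bdbb' goto d→11
  11='bdbbd' goto d→12
  12='bdbbdd' goto ·  [P3 ends]
  13='a' goto c→14
  14='ac' goto a→15  [P4 ends]
  15='aca' goto b→16
  16='acab' goto ·  [P5 ends]
  17='ca' goto b→18
  18='cab' goto ·  [P6 ends]

Failure links (BFS by depth):
  fail(1) 'c': from fail(0)=0 chase 'c': 0 ⇒ 0;  out={0}∪out(0)={0}
  fail(5) 'd': from fail(0)=0 chase 'd': 0 ⇒ 0;  out=∅∪out(0)=∅
  fail(7) 'b': from fail(0)=0 chase 'b': 0 ⇒ 0;  out=∅∪out(0)=∅
  fail(13) 'a': from fail(0)=0 chase 'a': 0 ⇒ 0;  out=∅∪out(0)=∅
  fail(2) 'cc': from fail(1)=0 chase 'c': 0 ⇒ 1;  out=∅∪out(1)={0}
  fail(6) 'db': from fail(5)=0 chase 'b': 0 ⇒ 7;  out={2}∪out(7)={2}
  fail(8) 'bd': from fail(7)=0 chase 'd': 0 ⇒ 5;  out=∅∪out(5)=∅
  fail(14) 'ac': from fail(13)=0 chase 'c': 0 ⇒ 1;  out={4}∪out(1)={0,4}
  fail(17) 'ca': from fail(1)=0 chase 'a': 0 ⇒ 13;  out=∅∪out(13)=∅
  fail(3) 'ccc': from fail(2)=1 chase 'c': 1 ⇒ 2;  out=∅∪out(2)={0}
  fail(9) 'bdb': from fail(8)=5 chase 'b': 5 ⇒ 6;  out=∅∪out(6)={2}
  fail(15) 'aca': from fail(14)=1 chase 'a': 1 ⇒ 17;  out=∅∪out(17)=∅
  fail(18) 'cab': from fail(17)=13 chase 'b': 13→0 ⇒ 7;  out={6}∪out(7)={6}
  fail(4) 'cccb': from fail(3)=2 chase 'b': 2→1→0 ⇒ 7;  out={1}∪out(7)={1}
  fail(10) 'bdbb': from fail(9)=6 chase 'b': 6→7→0 ⇒ 7;  out=∅∪out(7)=∅
  fail(16) 'acab': from fail(15)=17 chase 'b': 17 ⇒ 18;  out={5}∪out(18)={5,6}
  fail(11) 'bdbbd': from fail(10)=7 chase 'd': 7 ⇒ 8;  out=∅∪out(8)=∅
  fail(12) 'bdbbdd': from fail(11)=8 chase 'd': 8→5→0 ⇒ 5;  out={3}∪out(5)={3}

Scan:
[0] read 'c'  n0⇒n1  ** P0@[0:0]
[1] read 'a'  n1⇒n17
[2] read 'b'  n17⇒n18  ** P6@[0:2]
[3] read 'a'  n18⇒n13 ·f
[4] read 'c'  n13⇒n14  ** P0@[4:4],P4@[3:4]
[5] read 'b'  n14⇒n7 ·f
[6] read 'b'  n7⇒n7 ·f
[7] read 'a'  n7⇒n13 ·f
[8] read 'c'  n13⇒n14  ** P0@[8:8],P4@[7:8]
[9] read 'a'  n14⇒n15
[10] read 'b'  n15⇒n16  ** P5@[7:10],P6@[8:10]
[11] read 'a'  n16⇒n13 ·f
[12] read 'c'  n13⇒n14  ** P0@[12:12],P4@[11:12]
[13] read 'a'  n14⇒n15
[14] read 'a'  n15⇒n13 ·f
[15] read 'c'  n13⇒n14  ** P0@[15:15],P4@[14:15]
[16] read 'b'  n14⇒n7 ·f
[17] read 'a'  n7⇒n13 ·f
[18] read 'c'  n13⇒n14  ** P0@[18:18],P4@[17:18]
[19] read 'a'  n14⇒n15
[20] read 'b'  n15⇒n16  ** P5@[17:20],P6@[18:20]
[21] read 'b'  n16⇒n7 ·f
[22] read 'a'  n7⇒n13 ·f
[23] read 'a'  n13⇒n13 ·f
[24] read 'b'  n13⇒n7 ·f
[25] read 'b'  n7⇒n7 ·f
[26] read 'a'  n7⇒n13 ·f
[27] read 'c'  n13⇒n14  ** P0@[27:27],P4@[26:27]
[28] read 'b'  n14⇒n7 ·f
[29] read 'd'  n7⇒n8
[30] read 'c'  n8⇒n1 ·f  ** P0@[30:30]
[31] read 'c'  n1⇒n2  ** P0@[31:31]
[32] read 'c'  n2⇒n3  ** P0@[32:32]
[33] read 'a'  n3⇒n17 ·f
[34] read 'b'  n17⇒n18  ** P6@[32:34]
[35] read 'b'  n18⇒n7 ·f
[36] read 'c'  n7⇒n1 ·f  ** P0@[36:36]
[37] read 'c'  n1⇒n2  ** P0@[37:37]
[38] read 'c'  n2⇒n3  ** P0@[38:38]
[39] read 'b'  n3⇒n4  ** P1@[36:39]
[40] read 'c'  n4⇒n1 ·f  ** P0@[40:40]
[41] read 'a'  n1⇒n17
[42] read 'b'  n17⇒n18  ** P6@[40:42]
[43] read 'b'  n18⇒n7 ·f
[44] read 'a'  n7⇒n13 ·f
[45] read 'a'  n13⇒n13 ·f
[46] read 'd'  n13⇒n5 ·f
[47] read 'a'  n5⇒n13 ·f
[48] read 'd'  n13⇒n5 ·f
[49] read 'a'  n5⇒n13 ·f
[50] read 'c'  n13⇒n14  ** P0@[50:50],P4@[49:50]
[51] read 'b'  n14⇒n7 ·f
[52] read 'b'  n7⇒n7 ·f
[53] read 'c'  n7⇒n1 ·f  ** P0@[53:53]
[54] read 'a'  n1⇒n17
[55] read 'c'  n17⇒n14 ·f  ** P0@[55:55],P4@[54:55]
[56] read 'a'  n14⇒n15
[57] read 'b'  n15⇒n16  ** P5@[54:57],P6@[55:57]
[58] read 'd'  n16⇒n8 ·f
[59] read 'a'  n8⇒n13 ·f
[60] read 'c'  n13⇒n14  ** P0@[60:60],P4@[59:60]
[61] read 'a'  n14⇒n15
[62] read 'b'  n15⇒n16  ** P5@[59:62],P6@[60:62]
[63] read 'c'  n16⇒n1 ·f  ** P0@[63:63]
[64] read 'c'  n1⇒n2  ** P0@[64:64]
[65] read 'c'  n2⇒n3  ** P0@[65:65]
[66] read 'b'  n3⇒n4  ** P1@[63:66]
[67] read 'b'  n4⇒n7 ·f

Matches: [[0,0],[2,6],[4,0],[4,4],[8,0],[8,4],[10,5],[10,6],[12,0],[12,4],[15,0],[15,4],[18,0],[18,4],[20,5],[20,6],[27,0],[27,4],[30,0],[31,0],[32,0],[34,6],[36,0],[37,0],[38,0],[39,1],[40,0],[42,6],[50,0],[50,4],[53,0],[55,0],[55,4],[57,5],[57,6],[60,0],[60,4],[62,5],[62,6],[63,0],[64,0],[65,0],[66,1]]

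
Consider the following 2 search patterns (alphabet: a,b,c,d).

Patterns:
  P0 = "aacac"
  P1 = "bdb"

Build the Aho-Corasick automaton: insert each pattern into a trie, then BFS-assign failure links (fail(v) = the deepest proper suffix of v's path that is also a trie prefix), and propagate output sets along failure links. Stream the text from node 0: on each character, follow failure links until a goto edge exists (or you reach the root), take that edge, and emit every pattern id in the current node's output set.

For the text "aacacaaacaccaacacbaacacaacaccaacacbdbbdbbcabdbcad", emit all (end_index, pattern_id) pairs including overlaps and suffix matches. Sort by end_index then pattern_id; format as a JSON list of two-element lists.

Construct AC machine:
Trie nodes:
  0='ε' goto a→1 b→6
  1='a' goto a→2
  2='aa' goto c→3
  3='aac' goto a→4
  4='aaca' goto c→5
  5='aacac' goto ·  ←P0
  6='b' goto d→7
  7='bd' goto b→8
  8='bdb' goto ·  ←P1

Failure links (BFS by depth):
  fail(1) 'a': from fail(0)=0 chase 'a': 0 ⇒ 0;  out=∅∪out(0)=∅
  fail(6) 'b': from fail(0)=0 chase 'b': 0 ⇒ 0;  out=∅∪out(0)=∅
  fail(2) 'aa': from fail(1)=0 chase 'a': 0 ⇒ 1;  out=∅∪out(1)=∅
  fail(7) 'bd': from fail(6)=0 chase 'd': 0 ⇒ 0;  out=∅∪out(0)=∅
  fail(3) 'aac': from fail(2)=1 chase 'c': 1→0 ⇒ 0;  out=∅∪out(0)=∅
  fail(8) 'bdb': from fail(7)=0 chase 'b': 0 ⇒ 6;  out={1}∪out(6)={1}
  fail(4) 'aaca': from fail(3)=0 chase 'a': 0 ⇒ 1;  out=∅∪out(1)=∅
  fail(5) 'aacac': from fail(4)=1 chase 'c': 1→0 ⇒ 0;  out={0}∪out(0)={0}

Scan:
i=0 'a': node 0→1
i=1 'a': node 1→2
i=2 'c': node 2→3
i=3 'a': node 3→4
i=4 'c': node 4→5  ** P0@[0:4]
i=5 'a': node 5→1 (via fail)
i=6 'a': node 1→2
i=7 'a': node 2→2 (via fail)
i=8 'c': node 2→3
i=9 'a': node 3→4
i=10 'c': node 4→5  ** P0@[6:10]
i=11 'c': node 5→0 (via fail)
i=12 'a': node 0→1
i=13 'a': node 1→2
i=14 'c': node 2→3
i=15 'a': node 3→4
i=16 'c': node 4→5  ** P0@[12:16]
i=17 'b': node 5→6 (via fail)
i=18 'a': node 6→1 (via fail)
i=19 'a': node 1→2
i=20 'c': node 2→3
i=21 'a': node 3→4
i=22 'c': node 4→5  ** P0@[18:22]
i=23 'a': node 5→1 (via fail)
i=24 'a': node 1→2
i=25 'c': node 2→3
i=26 'a': node 3→4
i=27 'c': node 4→5  ** P0@[23:27]
i=28 'c': node 5→0 (via fail)
i=29 'a': node 0→1
i=30 'a': node 1→2
i=31 'c': node 2→3
i=32 'a': node 3→4
i=33 'c': node 4→5  ** P0@[29:33]
i=34 'b': node 5→6 (via fail)
i=35 'd': node 6→7
i=36 'b': node 7→8  ** P1@[34:36]
i=37 'b': node 8→6 (via fail)
i=38 'd': node 6→7
i=39 'b': node 7→8  ** P1@[37:39]
i=40 'b': node 8→6 (via fail)
i=41 'c': node 6→0 (via fail)
i=42 'a': node 0→1
i=43 'b': node 1→6 (via fail)
i=44 'd': node 6→7
i=45 'b': node 7→8  ** P1@[43:45]
i=46 'c': node 8→0 (via fail)
i=47 'a': node 0→1
i=48 'd': node 1→0 (via fail)

All matches (sorted): [[4,0],[10,0],[16,0],[22,0],[27,0],[33,0],[36,1],[39,1],[45,1]]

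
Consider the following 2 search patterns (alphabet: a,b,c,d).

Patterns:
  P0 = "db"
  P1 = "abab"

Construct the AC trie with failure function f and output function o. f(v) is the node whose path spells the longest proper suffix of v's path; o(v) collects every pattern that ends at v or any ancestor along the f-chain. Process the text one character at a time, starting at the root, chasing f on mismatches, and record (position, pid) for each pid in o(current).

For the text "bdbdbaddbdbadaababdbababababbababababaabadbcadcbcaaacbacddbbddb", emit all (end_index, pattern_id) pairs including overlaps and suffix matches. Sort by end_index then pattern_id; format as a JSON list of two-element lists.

Build:
Trie (insert patterns):
  n0 'ε': a→3 d→1
  n1 'd': b→2
  n2 'db': ·  [P0 ends]
  n3 'a': b→4
  n4 'ab': a→5
  n5 'aba': b→6
  n6 'abab': ·  [P1 ends]

Failure links (BFS by depth):
  n1('d'): parent n0 fail=0; on 'd' 0 → fail=0;  out ∅∪∅=∅
  n3('a'): parent n0 fail=0; on 'a' 0 → fail=0;  out ∅∪∅=∅
  n2('db'): parent n1 fail=0; on 'b' 0 → fail=0;  out {0}∪∅={0}
  n4('ab'): parent n3 fail=0; on 'b' 0 → fail=0;  out ∅∪∅=∅
  n5('aba'): parent n4 fail=0; on 'a' 0 → fail=3;  out ∅∪∅=∅
  n6('abab'): parent n5 fail=3; on 'b' 3 → fail=4;  out {1}∪∅={1}

Scan:
pos 0 'b': at 0
pos 1 'd': at 1
pos 2 'b': at 2  → match P0@[1:2]
pos 3 'd': at 1 (via fail)
pos 4 'b': at 2  → match P0@[3:4]
pos 5 'a': at 3 (via fail)
pos 6 'd': at 1 (via fail)
pos 7 'd': at 1 (via fail)
pos 8 'b': at 2  → match P0@[7:8]
pos 9 'd': at 1 (via fail)
pos 10 'b': at 2  → match P0@[9:10]
pos 11 'a': at 3 (via fail)
pos 12 'd': at 1 (via fail)
pos 13 'a': at 3 (via fail)
pos 14 'a': at 3 (via fail)
pos 15 'b': at 4
pos 16 'a': at 5
pos 17 'b': at 6  → match P1@[14:17]
pos 18 'd': at 1 (via fail)
pos 19 'b': at 2  → match P0@[18:19]
pos 20 'a': at 3 (via fail)
pos 21 'b': at 4
pos 22 'a': at 5
pos 23 'b': at 6  → match P1@[20:23]
pos 24 'a': at 5 (via fail)
pos 25 'b': at 6  → match P1@[22:25]
pos 26 'a': at 5 (via fail)
pos 27 'b': at 6  → match P1@[24:27]
pos 28 'b': at 0 (via fail)
pos 29 'a': at 3
pos 30 'b': at 4
pos 31 'a': at 5
pos 32 'b': at 6  → match P1@[29:32]
pos 33 'a': at 5 (via fail)
pos 34 'b': at 6  → match P1@[31:34]
pos 35 'a': at 5 (via fail)
pos 36 'b': at 6  → match P1@[33:36]
pos 37 'a': at 5 (via fail)
pos 38 'a': at 3 (via fail)
pos 39 'b': at 4
pos 40 'a': at 5
pos 41 'd': at 1 (via fail)
pos 42 'b': at 2  → match P0@[41:42]
pos 43 'c': at 0 (via fail)
pos 44 'a': at 3
pos 45 'd': at 1 (via fail)
pos 46 'c': at 0 (via fail)
pos 47 'b': at 0
pos 48 'c': at 0
pos 49 'a': at 3
pos 50 'a': at 3 (via fail)
pos 51 'a': at 3 (via fail)
pos 52 'c': at 0 (via fail)
pos 53 'b': at 0
pos 54 'a': at 3
pos 55 'c': at 0 (via fail)
pos 56 'd': at 1
pos 57 'd': at 1 (via fail)
pos 58 'b': at 2  → match P0@[57:58]
pos 59 'b': at 0 (via fail)
pos 60 'd': at 1
pos 61 'd': at 1 (via fail)
pos 62 'b': at 2  → match P0@[61:62]

Matches: [[2,0],[4,0],[8,0],[10,0],[17,1],[19,0],[23,1],[25,1],[27,1],[32,1],[34,1],[36,1],[42,0],[58,0],[62,0]]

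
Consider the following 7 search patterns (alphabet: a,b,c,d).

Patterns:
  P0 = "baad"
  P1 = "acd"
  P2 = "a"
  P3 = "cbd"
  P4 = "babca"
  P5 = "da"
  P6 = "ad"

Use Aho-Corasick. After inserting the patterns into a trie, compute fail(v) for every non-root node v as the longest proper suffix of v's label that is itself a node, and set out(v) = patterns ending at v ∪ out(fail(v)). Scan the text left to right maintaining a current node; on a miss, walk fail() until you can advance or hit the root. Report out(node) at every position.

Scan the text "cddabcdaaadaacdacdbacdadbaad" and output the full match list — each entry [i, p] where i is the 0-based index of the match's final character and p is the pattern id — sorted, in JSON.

Build automaton:
Trie (insert patterns):
  n0 'ε': a→5 b→1 c→8 d→14
  n1 'b': a→2
  n2 'ba': a→3 b→11
  n3 'baa': d→4
  n4 'baad': ·  ←P0
  n5 'a': c→6 d→16  ←P2
  n6 'ac': d→7
  n7 'acd': ·  ←P1
  n8 'c': b→9
  n9 'cb': d→10
  n10 'cbd': ·  ←P3
  n11 'bab': c→12
  n12 'babc': a→13
  n13 'babca': ·  ←P4
  n14 'd': a→15
  n15 'da': ·  ←P5
  n16 'ad': ·  ←P6

Failure links (BFS by depth):
  n1('b'): parent n0 fail=0; on 'b' 0 → fail=0;  out ∅∪∅=∅
  n5('a'): parent n0 fail=0; on 'a' 0 → fail=0;  out {2}∪∅={2}
  n8('c'): parent n0 fail=0; on 'c' 0 → fail=0;  out ∅∪∅=∅
  n14('d'): parent n0 fail=0; on 'd' 0 → fail=0;  out ∅∪∅=∅
  n2('ba'): parent n1 fail=0; on 'a' 0 → fail=5;  out ∅∪{2}={2}
  n6('ac'): parent n5 fail=0; on 'c' 0 → fail=8;  out ∅∪∅=∅
  n9('cb'): parent n8 fail=0; on 'b' 0 → fail=1;  out ∅∪∅=∅
  n15('da'): parent n14 fail=0; on 'a' 0 → fail=5;  out {5}∪{2}={2,5}
  n16('ad'): parent n5 fail=0; on 'd' 0 → fail=14;  out {6}∪∅={6}
  n3('baa'): parent n2 fail=5; on 'a' 5→0 → fail=5;  out ∅∪{2}={2}
  n7('acd'): parent n6 fail=8; on 'd' 8→0 → fail=14;  out {1}∪∅={1}
  n10('cbd'): parent n9 fail=1; on 'd' 1→0 → fail=14;  out {3}∪∅={3}
  n11('bab'): parent n2 fail=5; on 'b' 5→0 → fail=1;  out ∅∪∅=∅
  n4('baad'): parent n3 fail=5; on 'd' 5 → fail=16;  out {0}∪{6}={0,6}
  n12('babc'): parent n11 fail=1; on 'c' 1→0 → fail=8;  out ∅∪∅=∅
  n13('babca'): parent n12 fail=8; on 'a' 8→0 → fail=5;  out {4}∪{2}={2,4}

Scan:
i=0 'c': node 0→8
i=1 'd': node 8→14 (via fail)
i=2 'd': node 14→14 (via fail)
i=3 'a': node 14→15  emit P2@[3:3],P5@[2:3]
i=4 'b': node 15→1 (via fail)
i=5 'c': node 1→8 (via fail)
i=6 'd': node 8→14 (via fail)
i=7 'a': node 14→15  emit P2@[7:7],P5@[6:7]
i=8 'a': node 15→5 (via fail)  emit P2@[8:8]
i=9 'a': node 5→5 (via fail)  emit P2@[9:9]
i=10 'd': node 5→16  emit P6@[9:10]
i=11 'a': node 16→15 (via fail)  emit P2@[11:11],P5@[10:11]
i=12 'a': node 15→5 (via fail)  emit P2@[12:12]
i=13 'c': node 5→6
i=14 'd': node 6→7  emit P1@[12:14]
i=15 'a': node 7→15 (via fail)  emit P2@[15:15],P5@[14:15]
i=16 'c': node 15→6 (via fail)
i=17 'd': node 6→7  emit P1@[15:17]
i=18 'b': node 7→1 (via fail)
i=19 'a': node 1→2  emit P2@[19:19]
i=20 'c': node 2→6 (via fail)
i=21 'd': node 6→7  emit P1@[19:21]
i=22 'a': node 7→15 (via fail)  emit P2@[22:22],P5@[21:22]
i=23 'd': node 15→16 (via fail)  emit P6@[22:23]
i=24 'b': node 16→1 (via fail)
i=25 'a': node 1→2  emit P2@[25:25]
i=26 'a': node 2→3  emit P2@[26:26]
i=27 'd': node 3→4  emit P0@[24:27],P6@[26:27]

Result: [[3,2],[3,5],[7,2],[7,5],[8,2],[9,2],[10,6],[11,2],[11,5],[12,2],[14,1],[15,2],[15,5],[17,1],[19,2],[21,1],[22,2],[22,5],[23,6],[25,2],[26,2],[27,0],[27,6]]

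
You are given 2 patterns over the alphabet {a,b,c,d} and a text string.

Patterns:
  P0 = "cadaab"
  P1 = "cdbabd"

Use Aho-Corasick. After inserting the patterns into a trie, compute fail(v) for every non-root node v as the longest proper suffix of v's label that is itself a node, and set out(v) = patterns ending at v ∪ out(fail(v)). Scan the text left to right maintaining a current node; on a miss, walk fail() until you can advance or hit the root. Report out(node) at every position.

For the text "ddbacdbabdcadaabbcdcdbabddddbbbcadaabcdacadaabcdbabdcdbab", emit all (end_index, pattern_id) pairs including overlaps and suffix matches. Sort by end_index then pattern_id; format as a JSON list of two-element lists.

Build automaton:
Trie (insert patterns):
  0='ε' goto c→1
  1='c' goto a→2 d→7
  2='ca' goto d→3
  3='cad' goto a→4
  4='cada' goto a→5
  5='cadaa' goto b→6
  6='cadaab' goto ·  ←P0
  7='cd' goto b→8
  8='cdb' goto a→9
  9='cdba' goto b→10
  10='cdbab' goto d→11
  11='cdbabd' goto ·  ←P1

Failure links (BFS by depth):
  fail(1) 'c': from fail(0)=0 chase 'c': 0 ⇒ 0;  out=∅∪out(0)=∅
  fail(2) 'ca': from fail(1)=0 chase 'a': 0 ⇒ 0;  out=∅∪out(0)=∅
  fail(7) 'cd': from fail(1)=0 chase 'd': 0 ⇒ 0;  out=∅∪out(0)=∅
  fail(3) 'cad': from fail(2)=0 chase 'd': 0 ⇒ 0;  out=∅∪out(0)=∅
  fail(8) 'cdb': from fail(7)=0 chase 'b': 0 ⇒ 0;  out=∅∪out(0)=∅
  fail(4) 'cada': from fail(3)=0 chase 'a': 0 ⇒ 0;  out=∅∪out(0)=∅
  fail(9) 'cdba': from fail(8)=0 chase 'a': 0 ⇒ 0;  out=∅∪out(0)=∅
  fail(5) 'cadaa': from fail(4)=0 chase 'a': 0 ⇒ 0;  out=∅∪out(0)=∅
  fail(10) 'cdbab': from fail(9)=0 chase 'b': 0 ⇒ 0;  out=∅∪out(0)=∅
  fail(6) 'cadaab': from fail(5)=0 chase 'b': 0 ⇒ 0;  out={0}∪out(0)={0}
  fail(11) 'cdbabd': from fail(10)=0 chase 'd': 0 ⇒ 0;  out={1}∪out(0)={1}

Scan:
i=0 'd': node 0→0
i=1 'd': node 0→0
i=2 'b': node 0→0
i=3 'a': node 0→0
i=4 'c': node 0→1
i=5 'd': node 1→7
i=6 'b': node 7→8
i=7 'a': node 8→9
i=8 'b': node 9→10
i=9 'd': node 10→11  ** P1@[4:9]
i=10 'c': node 11→1 ·f
i=11 'a': node 1→2
i=12 'd': node 2→3
i=13 'a': node 3→4
i=14 'a': node 4→5
i=15 'b': node 5→6  ** P0@[10:15]
i=16 'b': node 6→0 ·f
i=17 'c': node 0→1
i=18 'd': node 1→7
i=19 'c': node 7→1 ·f
i=20 'd': node 1→7
i=21 'b': node 7→8
i=22 'a': node 8→9
i=23 'b': node 9→10
i=24 'd': node 10→11  ** P1@[19:24]
i=25 'd': node 11→0 ·f
i=26 'd': node 0→0
i=27 'd': node 0→0
i=28 'b': node 0→0
i=29 'b': node 0→0
i=30 'b': node 0→0
i=31 'c': node 0→1
i=32 'a': node 1→2
i=33 'd': node 2→3
i=34 'a': node 3→4
i=35 'a': node 4→5
i=36 'b': node 5→6  ** P0@[31:36]
i=37 'c': node 6→1 ·f
i=38 'd': node 1→7
i=39 'a': node 7→0 ·f
i=40 'c': node 0→1
i=41 'a': node 1→2
i=42 'd': node 2→3
i=43 'a': node 3→4
i=44 'a': node 4→5
i=45 'b': node 5→6  ** P0@[40:45]
i=46 'c': node 6→1 ·f
i=47 'd': node 1→7
i=48 'b': node 7→8
i=49 'a': node 8→9
i=50 'b': node 9→10
i=51 'd': node 10→11  ** P1@[46:51]
i=52 'c': node 11→1 ·f
i=53 'd': node 1→7
i=54 'b': node 7→8
i=55 'a': node 8→9
i=56 'b': node 9→10

All matches (sorted): [[9,1],[15,0],[24,1],[36,0],[45,0],[51,1]]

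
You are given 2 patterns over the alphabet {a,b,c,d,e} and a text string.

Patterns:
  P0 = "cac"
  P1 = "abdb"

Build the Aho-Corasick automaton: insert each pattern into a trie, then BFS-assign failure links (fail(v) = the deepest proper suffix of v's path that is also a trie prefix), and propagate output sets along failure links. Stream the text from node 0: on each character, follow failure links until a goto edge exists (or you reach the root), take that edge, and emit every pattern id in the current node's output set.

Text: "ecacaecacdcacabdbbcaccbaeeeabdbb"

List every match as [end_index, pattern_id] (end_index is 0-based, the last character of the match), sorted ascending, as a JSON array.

Build automaton:
Trie (insert patterns):
  n0 'ε': a→4 c→1
  n1 'c': a→2
  n2 'ca': c→3
  n3 'cac': ·  ←P0
  n4 'a': b→5
  n5 'ab': d→6
  n6 'abd': b→7
  n7 'abdb': ·  ←P1

Failure links (BFS by depth):
  fail(1) 'c': from fail(0)=0 chase 'c': 0 ⇒ 0;  out=∅∪out(0)=∅
  fail(4) 'a': from fail(0)=0 chase 'a': 0 ⇒ 0;  out=∅∪out(0)=∅
  fail(2) 'ca': from fail(1)=0 chase 'a': 0 ⇒ 4;  out=∅∪out(4)=∅
  fail(5) 'ab': from fail(4)=0 chase 'b': 0 ⇒ 0;  out=∅∪out(0)=∅
  fail(3) 'cac': from fail(2)=4 chase 'c': 4→0 ⇒ 1;  out={0}∪out(1)={0}
  fail(6) 'abd': from fail(5)=0 chase 'd': 0 ⇒ 0;  out=∅∪out(0)=∅
  fail(7) 'abdb': from fail(6)=0 chase 'b': 0 ⇒ 0;  out={1}∪out(0)={1}

Scan:
pos 0 'e': at 0
pos 1 'c': at 1
pos 2 'a': at 2
pos 3 'c': at 3  → match P0@[1:3]
pos 4 'a': at 2 ·f
pos 5 'e': at 0 ·f
pos 6 'c': at 1
pos 7 'a': at 2
pos 8 'c': at 3  → match P0@[6:8]
pos 9 'd': at 0 ·f
pos 10 'c': at 1
pos 11 'a': at 2
pos 12 'c': at 3  → match P0@[10:12]
pos 13 'a': at 2 ·f
pos 14 'b': at 5 ·f
pos 15 'd': at 6
pos 16 'b': at 7  → match P1@[13:16]
pos 17 'b': at 0 ·f
pos 18 'c': at 1
pos 19 'a': at 2
pos 20 'c': at 3  → match P0@[18:20]
pos 21 'c': at 1 ·f
pos 22 'b': at 0 ·f
pos 23 'a': at 4
pos 24 'e': at 0 ·f
pos 25 'e': at 0
pos 26 'e': at 0
pos 27 'a': at 4
pos 28 'b': at 5
pos 29 'd': at 6
pos 30 'b': at 7  → match P1@[27:30]
pos 31 'b': at 0 ·f

All matches (sorted): [[3,0],[8,0],[12,0],[16,1],[20,0],[30,1]]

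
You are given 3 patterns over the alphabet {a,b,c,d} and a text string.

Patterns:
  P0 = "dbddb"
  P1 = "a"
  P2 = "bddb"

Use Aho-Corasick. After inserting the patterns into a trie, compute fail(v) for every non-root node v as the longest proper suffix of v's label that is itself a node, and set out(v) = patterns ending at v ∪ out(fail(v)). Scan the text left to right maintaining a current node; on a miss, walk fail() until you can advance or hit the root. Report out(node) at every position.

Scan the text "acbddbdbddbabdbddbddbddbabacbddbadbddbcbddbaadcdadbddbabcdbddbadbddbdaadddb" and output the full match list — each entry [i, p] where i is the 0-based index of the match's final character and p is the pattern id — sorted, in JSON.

Construct AC machine:
Trie nodes:
  n0 'ε': a→6 b→7 d→1
  n1 'd': b→2
  n2 'db': d→3
  n3 'dbd': d→4
  n4 'dbdd': b→5
  n5 'dbddb': ·  ←P0
  n6 'a': ·  ←P1
  n7 'b': d→8
  n8 'bd': d→9
  n9 'bdd': b→10
  n10 'bddb': ·  ←P2

BFS fail/out derivation:
  fail(1) 'd': from fail(0)=0 chase 'd': 0 ⇒ 0;  out=∅∪out(0)=∅
  fail(6) 'a': from fail(0)=0 chase 'a': 0 ⇒ 0;  out={1}∪out(0)={1}
  fail(7) 'b': from fail(0)=0 chase 'b': 0 ⇒ 0;  out=∅∪out(0)=∅
  fail(2) 'db': from fail(1)=0 chase 'b': 0 ⇒ 7;  out=∅∪out(7)=∅
  fail(8) 'bd': from fail(7)=0 chase 'd': 0 ⇒ 1;  out=∅∪out(1)=∅
  fail(3) 'dbd': from fail(2)=7 chase 'd': 7 ⇒ 8;  out=∅∪out(8)=∅
  fail(9) 'bdd': from fail(8)=1 chase 'd': 1→0 ⇒ 1;  out=∅∪out(1)=∅
  fail(4) 'dbdd': from fail(3)=8 chase 'd': 8 ⇒ 9;  out=∅∪out(9)=∅
  fail(10) 'bddb': from fail(9)=1 chase 'b': 1 ⇒ 2;  out={2}∪out(2)={2}
  fail(5) 'dbddb': from fail(4)=9 chase 'b': 9 ⇒ 10;  out={0}∪out(10)={0,2}

Text stream:
pos 0 'a': at 6  → match P1@[0:0]
pos 1 'c': at 0 (via fail)
pos 2 'b': at 7
pos 3 'd': at 8
pos 4 'd': at 9
pos 5 'b': at 10  → match P2@[2:5]
pos 6 'd': at 3 (via fail)
pos 7 'b': at 2 (via fail)
pos 8 'd': at 3
pos 9 'd': at 4
pos 10 'b': at 5  → match P0@[6:10],P2@[7:10]
pos 11 'a': at 6 (via fail)  → match P1@[11:11]
pos 12 'b': at 7 (via fail)
pos 13 'd': at 8
pos 14 'b': at 2 (via fail)
pos 15 'd': at 3
pos 16 'd': at 4
pos 17 'b': at 5  → match P0@[13:17],P2@[14:17]
pos 18 'd': at 3 (via fail)
pos 19 'd': at 4
pos 20 'b': at 5  → match P0@[16:20],P2@[17:20]
pos 21 'd': at 3 (via fail)
pos 22 'd': at 4
pos 23 'b': at 5  → match P0@[19:23],P2@[20:23]
pos 24 'a': at 6 (via fail)  → match P1@[24:24]
pos 25 'b': at 7 (via fail)
pos 26 'a': at 6 (via fail)  → match P1@[26:26]
pos 27 'c': at 0 (via fail)
pos 28 'b': at 7
pos 29 'd': at 8
pos 30 'd': at 9
pos 31 'b': at 10  → match P2@[28:31]
pos 32 'a': at 6 (via fail)  → match P1@[32:32]
pos 33 'd': at 1 (via fail)
pos 34 'b': at 2
pos 35 'd': at 3
pos 36 'd': at 4
pos 37 'b': at 5  → match P0@[33:37],P2@[34:37]
pos 38 'c': at 0 (via fail)
pos 39 'b': at 7
pos 40 'd': at 8
pos 41 'd': at 9
pos 42 'b': at 10  → match P2@[39:42]
pos 43 'a': at 6 (via fail)  → match P1@[43:43]
pos 44 'a': at 6 (via fail)  → match P1@[44:44]
pos 45 'd': at 1 (via fail)
pos 46 'c': at 0 (via fail)
pos 47 'd': at 1
pos 48 'a': at 6 (via fail)  → match P1@[48:48]
pos 49 'd': at 1 (via fail)
pos 50 'b': at 2
pos 51 'd': at 3
pos 52 'd': at 4
pos 53 'b': at 5  → match P0@[49:53],P2@[50:53]
pos 54 'a': at 6 (via fail)  → match P1@[54:54]
pos 55 'b': at 7 (via fail)
pos 56 'c': at 0 (via fail)
pos 57 'd': at 1
pos 58 'b': at 2
pos 59 'd': at 3
pos 60 'd': at 4
pos 61 'b': at 5  → match P0@[57:61],P2@[58:61]
pos 62 'a': at 6 (via fail)  → match P1@[62:62]
pos 63 'd': at 1 (via fail)
pos 64 'b': at 2
pos 65 'd': at 3
pos 66 'd': at 4
pos 67 'b': at 5  → match P0@[63:67],P2@[64:67]
pos 68 'd': at 3 (via fail)
pos 69 'a': at 6 (via fail)  → match P1@[69:69]
pos 70 'a': at 6 (via fail)  → match P1@[70:70]
pos 71 'd': at 1 (via fail)
pos 72 'd': at 1 (via fail)
pos 73 'd': at 1 (via fail)
pos 74 'b': at 2

Matches: [[0,1],[5,2],[10,0],[10,2],[11,1],[17,0],[17,2],[20,0],[20,2],[23,0],[23,2],[24,1],[26,1],[31,2],[32,1],[37,0],[37,2],[42,2],[43,1],[44,1],[48,1],[53,0],[53,2],[54,1],[61,0],[61,2],[62,1],[67,0],[67,2],[69,1],[70,1]]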